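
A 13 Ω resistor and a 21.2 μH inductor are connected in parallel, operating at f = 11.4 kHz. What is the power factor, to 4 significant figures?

ω = 2πf = 71630 rad/s
X_L = ωL = 1.519 Ω
Parallel: admittances add. Y = 1/R + 1/(jωL)
Y = (0.07692 − j0.6585) S
|Y| = 0.6630 S → |Z| = 1/|Y| = 1.508 Ω, ∠Z = −∠Y = 83.34°
cos φ = cos(83.34°) = 0.1160

0.1160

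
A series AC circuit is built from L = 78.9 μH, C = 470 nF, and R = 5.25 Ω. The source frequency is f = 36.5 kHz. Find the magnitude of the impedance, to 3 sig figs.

10.3 Ω

ω = 2πf = 229300 rad/s
X_L = ωL = 18.1 Ω
X_C = 1/(ωC) = 9.28 Ω
Net reactance X = X_L − X_C = 8.82 Ω
Z = 5.25 + j8.82 Ω
|Z| = √(5.25² + 8.82²) = 10.3 Ω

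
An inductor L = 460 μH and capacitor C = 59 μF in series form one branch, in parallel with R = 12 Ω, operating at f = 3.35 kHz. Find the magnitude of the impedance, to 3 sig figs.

ω = 2πf = 21050 rad/s
X_L = ωL = 9.68 Ω
X_C = 1/(ωC) = 0.805 Ω
Branch 1: Z₁ = R = 12.0 Ω
Branch 2 (series LC): Z₂ = j(X_L − X_C) = j8.88 Ω
Parallel: Z = Z₁Z₂/(Z₁+Z₂), |Z| = 7.14 Ω, ∠Z = 53.5°

7.14 Ω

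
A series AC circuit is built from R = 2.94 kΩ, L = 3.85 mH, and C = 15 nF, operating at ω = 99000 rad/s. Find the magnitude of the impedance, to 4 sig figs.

X_L = ωL = 381.2 Ω
X_C = 1/(ωC) = 673.4 Ω
Net reactance X = X_L − X_C = -292.3 Ω
Z = 2940 − j292.3 Ω
|Z| = √(2940² + 292.3²) = 2954 Ω

2954 Ω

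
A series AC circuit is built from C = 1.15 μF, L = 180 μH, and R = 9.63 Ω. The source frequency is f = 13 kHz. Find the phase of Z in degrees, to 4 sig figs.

ω = 2πf = 81680 rad/s
X_L = ωL = 14.70 Ω
X_C = 1/(ωC) = 10.65 Ω
Net reactance X = X_L − X_C = 4.057 Ω
Z = 9.630 + j4.057 Ω
|Z| = √(9.630² + 4.057²) = 10.45 Ω
∠Z = arctan(4.057/9.630) = 22.84°

22.84°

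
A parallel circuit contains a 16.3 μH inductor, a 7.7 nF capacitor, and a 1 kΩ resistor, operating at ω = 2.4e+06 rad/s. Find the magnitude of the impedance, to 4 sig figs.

X_L = ωL = 39.12 Ω
X_C = 1/(ωC) = 54.11 Ω
Parallel: admittances add. Y = 1/R + 1/(jωL) + jωC
Y = (0.001000 − j0.007082) S
|Y| = 0.007153 S → |Z| = 1/|Y| = 139.8 Ω, ∠Z = −∠Y = 81.96°

139.8 Ω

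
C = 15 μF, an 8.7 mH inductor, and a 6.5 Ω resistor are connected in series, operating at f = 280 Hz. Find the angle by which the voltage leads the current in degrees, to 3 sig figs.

ω = 2πf = 1759 rad/s
X_L = ωL = 15.3 Ω
X_C = 1/(ωC) = 37.9 Ω
Net reactance X = X_L − X_C = -22.6 Ω
Z = 6.50 − j22.6 Ω
|Z| = √(6.50² + 22.6²) = 23.5 Ω
∠Z = arctan(-22.6/6.50) = -73.9°

-73.9°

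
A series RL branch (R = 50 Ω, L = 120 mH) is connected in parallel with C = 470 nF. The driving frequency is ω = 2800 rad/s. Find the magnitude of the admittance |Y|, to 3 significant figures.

X_L = ωL = 336 Ω
X_C = 1/(ωC) = 760 Ω
Branch 1 (R+jX_L): Z₁ = 50.0 + j336 Ω, |Z₁| = 340 Ω
Branch 2 (−jX_C): Z₂ = −j760 Ω
Parallel: Z = Z₁Z₂/(Z₁+Z₂), |Z| = 605 Ω, ∠Z = 74.8°
|Y| = 1/|Z| = 1.65 mS

1.65 mS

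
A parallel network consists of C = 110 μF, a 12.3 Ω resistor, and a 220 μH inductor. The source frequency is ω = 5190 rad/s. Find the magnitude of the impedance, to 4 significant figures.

3.169 Ω

X_L = ωL = 1.142 Ω
X_C = 1/(ωC) = 1.752 Ω
Parallel: admittances add. Y = 1/R + 1/(jωL) + jωC
Y = (0.08130 − j0.3049) S
|Y| = 0.3156 S → |Z| = 1/|Y| = 3.169 Ω, ∠Z = −∠Y = 75.07°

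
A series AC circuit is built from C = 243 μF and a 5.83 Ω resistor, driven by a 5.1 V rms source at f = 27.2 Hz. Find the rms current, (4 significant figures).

ω = 2πf = 170.9 rad/s
X_C = 1/(ωC) = 24.08 Ω
Z = 5.830 − j24.08 Ω
|Z| = √(5.830² + 24.08²) = 24.78 Ω
I = V/|Z| = 5.1/24.78 = 205.9 mA

205.9 mA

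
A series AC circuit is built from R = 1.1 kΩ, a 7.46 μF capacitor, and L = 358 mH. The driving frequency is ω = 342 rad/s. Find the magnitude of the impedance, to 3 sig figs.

1130 Ω

X_L = ωL = 122 Ω
X_C = 1/(ωC) = 392 Ω
Net reactance X = X_L − X_C = -270 Ω
Z = 1100 − j270 Ω
|Z| = √(1100² + 270²) = 1130 Ω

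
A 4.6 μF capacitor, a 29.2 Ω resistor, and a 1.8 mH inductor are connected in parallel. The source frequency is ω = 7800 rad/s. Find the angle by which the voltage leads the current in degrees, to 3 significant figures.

X_L = ωL = 14.0 Ω
X_C = 1/(ωC) = 27.9 Ω
Parallel: admittances add. Y = 1/R + 1/(jωL) + jωC
Y = (0.0342 − j0.0353) S
|Y| = 0.0492 S → |Z| = 1/|Y| = 20.3 Ω, ∠Z = −∠Y = 45.9°

45.9°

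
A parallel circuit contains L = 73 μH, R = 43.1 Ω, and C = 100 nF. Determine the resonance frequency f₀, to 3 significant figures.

ω₀ = 1/√(LC) = 1/√(7.3e-05 × 1e-07) = 370100 rad/s
f₀ = ω₀/(2π) = 58.9 kHz

58.9 kHz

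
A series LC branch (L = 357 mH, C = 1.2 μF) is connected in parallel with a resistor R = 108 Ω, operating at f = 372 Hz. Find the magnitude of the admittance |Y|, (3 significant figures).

ω = 2πf = 2337 rad/s
X_L = ωL = 834 Ω
X_C = 1/(ωC) = 357 Ω
Branch 1: Z₁ = R = 108 Ω
Branch 2 (series LC): Z₂ = j(X_L − X_C) = j478 Ω
Parallel: Z = Z₁Z₂/(Z₁+Z₂), |Z| = 105 Ω, ∠Z = 12.7°
|Y| = 1/|Z| = 9.49 mS

9.49 mS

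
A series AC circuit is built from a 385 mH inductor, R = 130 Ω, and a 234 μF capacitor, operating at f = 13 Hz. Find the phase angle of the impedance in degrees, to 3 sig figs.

-9.12°

ω = 2πf = 81.68 rad/s
X_L = ωL = 31.4 Ω
X_C = 1/(ωC) = 52.3 Ω
Net reactance X = X_L − X_C = -20.9 Ω
Z = 130 − j20.9 Ω
|Z| = √(130² + 20.9²) = 132 Ω
∠Z = arctan(-20.9/130) = -9.12°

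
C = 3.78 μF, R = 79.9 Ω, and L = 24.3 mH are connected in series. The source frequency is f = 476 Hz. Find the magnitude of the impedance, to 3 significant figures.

ω = 2πf = 2991 rad/s
X_L = ωL = 72.7 Ω
X_C = 1/(ωC) = 88.5 Ω
Net reactance X = X_L − X_C = -15.8 Ω
Z = 79.9 − j15.8 Ω
|Z| = √(79.9² + 15.8²) = 81.4 Ω

81.4 Ω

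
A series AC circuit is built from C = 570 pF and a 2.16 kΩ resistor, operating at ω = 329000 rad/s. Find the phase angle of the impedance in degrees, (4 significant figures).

-67.95°

X_C = 1/(ωC) = 5332 Ω
Z = 2160 − j5332 Ω
|Z| = √(2160² + 5332²) = 5753 Ω
∠Z = arctan(-5332/2160) = -67.95°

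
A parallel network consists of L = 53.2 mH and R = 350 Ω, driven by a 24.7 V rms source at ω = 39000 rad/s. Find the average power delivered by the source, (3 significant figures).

1.74 W

X_L = ωL = 2070 Ω
Parallel: admittances add. Y = 1/R + 1/(jωL)
Y = (0.00286 − j0.000482) S
|Y| = 0.00290 S → |Z| = 1/|Y| = 345 Ω, ∠Z = −∠Y = 9.58°
I = V/|Z| = 71.6 mA
P = VI cos φ = 24.7 × 0.0716 × cos(9.58°) = 1.74 W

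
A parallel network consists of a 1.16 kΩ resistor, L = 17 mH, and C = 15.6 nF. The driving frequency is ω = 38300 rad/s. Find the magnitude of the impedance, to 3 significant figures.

785 Ω

X_L = ωL = 651 Ω
X_C = 1/(ωC) = 1670 Ω
Parallel: admittances add. Y = 1/R + 1/(jωL) + jωC
Y = (0.000862 − j0.000938) S
|Y| = 0.00127 S → |Z| = 1/|Y| = 785 Ω, ∠Z = −∠Y = 47.4°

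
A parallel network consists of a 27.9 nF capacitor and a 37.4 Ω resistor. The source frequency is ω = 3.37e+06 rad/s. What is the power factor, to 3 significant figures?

X_C = 1/(ωC) = 10.6 Ω
Parallel: admittances add. Y = 1/R + jωC
Y = (0.0267 + j0.0940) S
|Y| = 0.0978 S → |Z| = 1/|Y| = 10.2 Ω, ∠Z = −∠Y = -74.1°
cos φ = cos(-74.1°) = 0.274

0.274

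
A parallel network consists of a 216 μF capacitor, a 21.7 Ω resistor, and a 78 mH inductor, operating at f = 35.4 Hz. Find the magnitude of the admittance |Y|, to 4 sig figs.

47.07 mS

ω = 2πf = 222.4 rad/s
X_L = ωL = 17.35 Ω
X_C = 1/(ωC) = 20.81 Ω
Parallel: admittances add. Y = 1/R + 1/(jωL) + jωC
Y = (0.04608 − j0.009596) S
|Y| = 0.04707 S → |Z| = 1/|Y| = 21.24 Ω, ∠Z = −∠Y = 11.76°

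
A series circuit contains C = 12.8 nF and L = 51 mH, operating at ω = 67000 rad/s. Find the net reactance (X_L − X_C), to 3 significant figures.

X_L = ωL = 3420 Ω
X_C = 1/(ωC) = 1170 Ω
X = 3420 − 1170 = 2250 Ω

2250 Ω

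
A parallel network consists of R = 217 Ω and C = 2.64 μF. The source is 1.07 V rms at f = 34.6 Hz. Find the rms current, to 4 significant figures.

ω = 2πf = 217.4 rad/s
X_C = 1/(ωC) = 1742 Ω
Parallel: admittances add. Y = 1/R + jωC
Y = (0.004608 + j0.0005739) S
|Y| = 0.004644 S → |Z| = 1/|Y| = 215.3 Ω, ∠Z = −∠Y = -7.099°
I = V/|Z| = 1.07/215.3 = 4.969 mA

4.969 mA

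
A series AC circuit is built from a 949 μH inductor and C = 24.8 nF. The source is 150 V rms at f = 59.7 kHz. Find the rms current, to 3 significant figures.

604 mA

ω = 2πf = 375100 rad/s
X_L = ωL = 356 Ω
X_C = 1/(ωC) = 107 Ω
Net reactance X = X_L − X_C = 248 Ω
Z = j248 Ω
|Z| = √(0² + 248²) = 248 Ω
I = V/|Z| = 150/248 = 604 mA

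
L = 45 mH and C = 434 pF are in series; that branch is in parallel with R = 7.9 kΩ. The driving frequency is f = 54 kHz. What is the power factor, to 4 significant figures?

0.7316

ω = 2πf = 339300 rad/s
X_L = ωL = 15270 Ω
X_C = 1/(ωC) = 6791 Ω
Branch 1: Z₁ = R = 7900 Ω
Branch 2 (series LC): Z₂ = j(X_L − X_C) = j8477 Ω
Parallel: Z = Z₁Z₂/(Z₁+Z₂), |Z| = 5779 Ω, ∠Z = 42.98°
cos φ = cos(42.98°) = 0.7316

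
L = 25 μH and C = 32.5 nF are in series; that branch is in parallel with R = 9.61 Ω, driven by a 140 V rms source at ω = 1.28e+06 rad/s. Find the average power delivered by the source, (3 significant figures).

2.04 kW

X_L = ωL = 32.0 Ω
X_C = 1/(ωC) = 24.0 Ω
Branch 1: Z₁ = R = 9.61 Ω
Branch 2 (series LC): Z₂ = j(X_L − X_C) = j7.96 Ω
Parallel: Z = Z₁Z₂/(Z₁+Z₂), |Z| = 6.13 Ω, ∠Z = 50.4°
I = V/|Z| = 22.8 A
P = VI cos φ = 140 × 22.8 × cos(50.4°) = 2.04 kW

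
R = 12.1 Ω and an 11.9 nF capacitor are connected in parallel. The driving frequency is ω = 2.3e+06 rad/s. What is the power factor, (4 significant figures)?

0.9493

X_C = 1/(ωC) = 36.54 Ω
Parallel: admittances add. Y = 1/R + jωC
Y = (0.08264 + j0.02737) S
|Y| = 0.08706 S → |Z| = 1/|Y| = 11.49 Ω, ∠Z = −∠Y = -18.32°
cos φ = cos(-18.32°) = 0.9493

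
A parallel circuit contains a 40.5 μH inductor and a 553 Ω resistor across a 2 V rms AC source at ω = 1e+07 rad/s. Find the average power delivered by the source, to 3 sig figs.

7.23 mW

X_L = ωL = 405 Ω
Parallel: admittances add. Y = 1/R + 1/(jωL)
Y = (0.00181 − j0.00247) S
|Y| = 0.00306 S → |Z| = 1/|Y| = 327 Ω, ∠Z = −∠Y = 53.8°
I = V/|Z| = 6.12 mA
P = VI cos φ = 2 × 0.00612 × cos(53.8°) = 7.23 mW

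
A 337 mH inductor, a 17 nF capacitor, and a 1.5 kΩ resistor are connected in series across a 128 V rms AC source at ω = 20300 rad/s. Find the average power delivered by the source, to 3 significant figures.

1.38 W

X_L = ωL = 6840 Ω
X_C = 1/(ωC) = 2900 Ω
Net reactance X = X_L − X_C = 3940 Ω
Z = 1500 + j3940 Ω
|Z| = √(1500² + 3940²) = 4220 Ω
∠Z = arctan(3940/1500) = 69.2°
I = V/|Z| = 30.3 mA
P = VI cos φ = 128 × 0.0303 × cos(69.2°) = 1.38 W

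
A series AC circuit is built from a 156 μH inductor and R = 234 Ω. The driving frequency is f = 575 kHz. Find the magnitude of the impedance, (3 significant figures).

610 Ω

ω = 2πf = 3.613e+06 rad/s
X_L = ωL = 564 Ω
Z = 234 + j564 Ω
|Z| = √(234² + 564²) = 610 Ω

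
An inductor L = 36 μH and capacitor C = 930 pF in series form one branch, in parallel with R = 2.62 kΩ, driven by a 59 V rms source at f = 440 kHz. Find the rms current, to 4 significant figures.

ω = 2πf = 2.765e+06 rad/s
X_L = ωL = 99.53 Ω
X_C = 1/(ωC) = 388.9 Ω
Branch 1: Z₁ = R = 2620 Ω
Branch 2 (series LC): Z₂ = j(X_L − X_C) = −j289.4 Ω
Parallel: Z = Z₁Z₂/(Z₁+Z₂), |Z| = 287.7 Ω, ∠Z = -83.70°
I = V/|Z| = 59/287.7 = 205.1 mA

205.1 mA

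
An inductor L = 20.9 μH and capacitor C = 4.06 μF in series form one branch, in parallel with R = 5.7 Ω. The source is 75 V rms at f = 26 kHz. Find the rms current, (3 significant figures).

41.5 A

ω = 2πf = 163400 rad/s
X_L = ωL = 3.41 Ω
X_C = 1/(ωC) = 1.51 Ω
Branch 1: Z₁ = R = 5.70 Ω
Branch 2 (series LC): Z₂ = j(X_L − X_C) = j1.91 Ω
Parallel: Z = Z₁Z₂/(Z₁+Z₂), |Z| = 1.81 Ω, ∠Z = 71.5°
I = V/|Z| = 75/1.81 = 41.5 A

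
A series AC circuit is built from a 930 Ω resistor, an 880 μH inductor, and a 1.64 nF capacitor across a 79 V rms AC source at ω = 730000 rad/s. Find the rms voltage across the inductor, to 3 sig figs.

53.4 V

X_L = ωL = 642 Ω
X_C = 1/(ωC) = 835 Ω
Net reactance X = X_L − X_C = -193 Ω
Z = 930 − j193 Ω
|Z| = √(930² + 193²) = 950 Ω
I = V/|Z| = 83.2 mA
V_L = I·|Z_L| = 0.0832 × 642 = 53.4 V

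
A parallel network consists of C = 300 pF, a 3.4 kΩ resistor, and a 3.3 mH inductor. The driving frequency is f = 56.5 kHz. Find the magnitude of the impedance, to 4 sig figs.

ω = 2πf = 355000 rad/s
X_L = ωL = 1171 Ω
X_C = 1/(ωC) = 9390 Ω
Parallel: admittances add. Y = 1/R + 1/(jωL) + jωC
Y = (0.0002941 − j0.0007471) S
|Y| = 0.0008029 S → |Z| = 1/|Y| = 1245 Ω, ∠Z = −∠Y = 68.51°

1245 Ω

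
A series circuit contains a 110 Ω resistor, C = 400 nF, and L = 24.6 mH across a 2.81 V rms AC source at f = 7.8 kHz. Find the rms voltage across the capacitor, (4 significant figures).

ω = 2πf = 49010 rad/s
X_L = ωL = 1206 Ω
X_C = 1/(ωC) = 51.01 Ω
Net reactance X = X_L − X_C = 1155 Ω
Z = 110.0 + j1155 Ω
|Z| = √(110.0² + 1155²) = 1160 Ω
I = V/|Z| = 2.423 mA
V_C = I·|Z_C| = 0.002423 × 51.01 = 0.1236 V

0.1236 V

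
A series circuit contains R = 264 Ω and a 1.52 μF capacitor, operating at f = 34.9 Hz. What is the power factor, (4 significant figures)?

ω = 2πf = 219.3 rad/s
X_C = 1/(ωC) = 3000 Ω
Z = 264.0 − j3000 Ω
|Z| = √(264.0² + 3000²) = 3012 Ω
∠Z = arctan(-3000/264.0) = -84.97°
cos φ = cos(-84.97°) = 0.08766

0.08766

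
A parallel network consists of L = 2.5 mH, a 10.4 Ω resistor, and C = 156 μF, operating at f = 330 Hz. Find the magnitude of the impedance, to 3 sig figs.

6.17 Ω

ω = 2πf = 2073 rad/s
X_L = ωL = 5.18 Ω
X_C = 1/(ωC) = 3.09 Ω
Parallel: admittances add. Y = 1/R + 1/(jωL) + jωC
Y = (0.0962 + j0.131) S
|Y| = 0.162 S → |Z| = 1/|Y| = 6.17 Ω, ∠Z = −∠Y = -53.6°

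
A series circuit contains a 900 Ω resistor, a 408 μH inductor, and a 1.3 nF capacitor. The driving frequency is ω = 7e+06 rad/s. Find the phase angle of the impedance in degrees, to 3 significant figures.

71.9°

X_L = ωL = 2860 Ω
X_C = 1/(ωC) = 110 Ω
Net reactance X = X_L − X_C = 2750 Ω
Z = 900 + j2750 Ω
|Z| = √(900² + 2750²) = 2890 Ω
∠Z = arctan(2750/900) = 71.9°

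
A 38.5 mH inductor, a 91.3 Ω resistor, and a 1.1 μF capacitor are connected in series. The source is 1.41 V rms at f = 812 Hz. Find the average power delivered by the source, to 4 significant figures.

ω = 2πf = 5102 rad/s
X_L = ωL = 196.4 Ω
X_C = 1/(ωC) = 178.2 Ω
Net reactance X = X_L − X_C = 18.24 Ω
Z = 91.30 + j18.24 Ω
|Z| = √(91.30² + 18.24²) = 93.10 Ω
∠Z = arctan(18.24/91.30) = 11.30°
I = V/|Z| = 15.14 mA
P = VI cos φ = 1.41 × 0.01514 × cos(11.30°) = 20.94 mW

20.94 mW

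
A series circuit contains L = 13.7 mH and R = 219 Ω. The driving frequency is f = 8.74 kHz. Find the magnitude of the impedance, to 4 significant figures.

783.6 Ω

ω = 2πf = 54920 rad/s
X_L = ωL = 752.3 Ω
Z = 219.0 + j752.3 Ω
|Z| = √(219.0² + 752.3²) = 783.6 Ω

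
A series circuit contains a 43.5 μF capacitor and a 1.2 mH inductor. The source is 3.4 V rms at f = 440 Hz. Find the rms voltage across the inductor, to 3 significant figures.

ω = 2πf = 2765 rad/s
X_L = ωL = 3.32 Ω
X_C = 1/(ωC) = 8.32 Ω
Net reactance X = X_L − X_C = -5.00 Ω
Z = − j5.00 Ω
|Z| = √(0² + 5.00²) = 5.00 Ω
I = V/|Z| = 680 mA
V_L = I·|Z_L| = 0.680 × 3.32 = 2.26 V

2.26 V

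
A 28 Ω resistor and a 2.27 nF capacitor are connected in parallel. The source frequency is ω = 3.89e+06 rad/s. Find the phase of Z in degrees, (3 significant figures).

-13.9°

X_C = 1/(ωC) = 113 Ω
Parallel: admittances add. Y = 1/R + jωC
Y = (0.0357 + j0.00883) S
|Y| = 0.0368 S → |Z| = 1/|Y| = 27.2 Ω, ∠Z = −∠Y = -13.9°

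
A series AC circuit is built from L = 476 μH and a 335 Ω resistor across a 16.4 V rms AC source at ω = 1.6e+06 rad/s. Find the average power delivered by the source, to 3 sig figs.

X_L = ωL = 762 Ω
Z = 335 + j762 Ω
|Z| = √(335² + 762²) = 832 Ω
∠Z = arctan(762/335) = 66.3°
I = V/|Z| = 19.7 mA
P = VI cos φ = 16.4 × 0.0197 × cos(66.3°) = 130 mW

130 mW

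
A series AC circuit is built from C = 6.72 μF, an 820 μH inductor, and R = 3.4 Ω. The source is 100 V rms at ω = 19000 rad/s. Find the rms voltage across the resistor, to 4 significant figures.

X_L = ωL = 15.58 Ω
X_C = 1/(ωC) = 7.832 Ω
Net reactance X = X_L − X_C = 7.748 Ω
Z = 3.400 + j7.748 Ω
|Z| = √(3.400² + 7.748²) = 8.461 Ω
I = V/|Z| = 11.82 A
V_R = I·|Z_R| = 11.82 × 3.400 = 40.18 V

40.18 V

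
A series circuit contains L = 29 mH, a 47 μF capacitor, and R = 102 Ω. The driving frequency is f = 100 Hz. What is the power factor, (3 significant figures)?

ω = 2πf = 628.3 rad/s
X_L = ωL = 18.2 Ω
X_C = 1/(ωC) = 33.9 Ω
Net reactance X = X_L − X_C = -15.6 Ω
Z = 102 − j15.6 Ω
|Z| = √(102² + 15.6²) = 103 Ω
∠Z = arctan(-15.6/102) = -8.72°
cos φ = cos(-8.72°) = 0.988

0.988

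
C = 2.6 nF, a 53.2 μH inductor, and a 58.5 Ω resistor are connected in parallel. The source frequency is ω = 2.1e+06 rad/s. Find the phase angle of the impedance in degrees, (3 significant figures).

11.5°

X_L = ωL = 112 Ω
X_C = 1/(ωC) = 183 Ω
Parallel: admittances add. Y = 1/R + 1/(jωL) + jωC
Y = (0.0171 − j0.00349) S
|Y| = 0.0174 S → |Z| = 1/|Y| = 57.3 Ω, ∠Z = −∠Y = 11.5°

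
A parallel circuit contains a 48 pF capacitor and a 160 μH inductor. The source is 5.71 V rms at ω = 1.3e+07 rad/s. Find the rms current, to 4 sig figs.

817.8 μA

X_L = ωL = 2080 Ω
X_C = 1/(ωC) = 1603 Ω
Parallel: admittances add. Y = 1/(jωL) + jωC
Y = (0 + j0.0001432) S
|Y| = 0.0001432 S → |Z| = 1/|Y| = 6982 Ω, ∠Z = −∠Y = -90.00°
I = V/|Z| = 5.71/6982 = 817.8 μA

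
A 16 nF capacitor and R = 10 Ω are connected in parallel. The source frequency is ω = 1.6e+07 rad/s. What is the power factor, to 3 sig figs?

X_C = 1/(ωC) = 3.91 Ω
Parallel: admittances add. Y = 1/R + jωC
Y = (0.100 + j0.256) S
|Y| = 0.275 S → |Z| = 1/|Y| = 3.64 Ω, ∠Z = −∠Y = -68.7°
cos φ = cos(-68.7°) = 0.364

0.364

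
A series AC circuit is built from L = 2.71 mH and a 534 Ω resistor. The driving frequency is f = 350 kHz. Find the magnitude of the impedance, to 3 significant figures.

5980 Ω

ω = 2πf = 2.199e+06 rad/s
X_L = ωL = 5960 Ω
Z = 534 + j5960 Ω
|Z| = √(534² + 5960²) = 5980 Ω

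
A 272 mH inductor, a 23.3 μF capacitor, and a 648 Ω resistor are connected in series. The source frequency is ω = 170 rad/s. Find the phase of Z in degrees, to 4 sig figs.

-17.65°

X_L = ωL = 46.24 Ω
X_C = 1/(ωC) = 252.5 Ω
Net reactance X = X_L − X_C = -206.2 Ω
Z = 648.0 − j206.2 Ω
|Z| = √(648.0² + 206.2²) = 680.0 Ω
∠Z = arctan(-206.2/648.0) = -17.65°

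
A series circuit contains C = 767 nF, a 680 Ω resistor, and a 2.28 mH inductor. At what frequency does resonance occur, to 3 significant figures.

3.81 kHz

ω₀ = 1/√(LC) = 1/√(0.00228 × 7.67e-07) = 23910 rad/s
f₀ = ω₀/(2π) = 3.81 kHz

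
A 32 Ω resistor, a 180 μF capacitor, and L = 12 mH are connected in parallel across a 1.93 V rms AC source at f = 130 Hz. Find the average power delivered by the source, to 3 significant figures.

116 mW

ω = 2πf = 816.8 rad/s
X_L = ωL = 9.80 Ω
X_C = 1/(ωC) = 6.80 Ω
Parallel: admittances add. Y = 1/R + 1/(jωL) + jωC
Y = (0.0312 + j0.0450) S
|Y| = 0.0548 S → |Z| = 1/|Y| = 18.3 Ω, ∠Z = −∠Y = -55.2°
I = V/|Z| = 106 mA
P = VI cos φ = 1.93 × 0.106 × cos(-55.2°) = 116 mW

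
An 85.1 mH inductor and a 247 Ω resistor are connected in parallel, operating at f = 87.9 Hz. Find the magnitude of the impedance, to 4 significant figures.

46.17 Ω

ω = 2πf = 552.3 rad/s
X_L = ωL = 47.00 Ω
Parallel: admittances add. Y = 1/R + 1/(jωL)
Y = (0.004049 − j0.02128) S
|Y| = 0.02166 S → |Z| = 1/|Y| = 46.17 Ω, ∠Z = −∠Y = 79.23°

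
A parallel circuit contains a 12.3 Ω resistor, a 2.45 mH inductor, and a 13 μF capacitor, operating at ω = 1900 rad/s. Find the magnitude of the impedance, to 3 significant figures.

X_L = ωL = 4.66 Ω
X_C = 1/(ωC) = 40.5 Ω
Parallel: admittances add. Y = 1/R + 1/(jωL) + jωC
Y = (0.0813 − j0.190) S
|Y| = 0.207 S → |Z| = 1/|Y| = 4.84 Ω, ∠Z = −∠Y = 66.8°

4.84 Ω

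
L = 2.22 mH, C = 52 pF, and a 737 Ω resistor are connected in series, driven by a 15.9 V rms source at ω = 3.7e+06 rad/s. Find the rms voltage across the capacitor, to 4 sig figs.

26.61 V

X_L = ωL = 8214 Ω
X_C = 1/(ωC) = 5198 Ω
Net reactance X = X_L − X_C = 3016 Ω
Z = 737.0 + j3016 Ω
|Z| = √(737.0² + 3016²) = 3105 Ω
I = V/|Z| = 5.120 mA
V_C = I·|Z_C| = 0.005120 × 5198 = 26.61 V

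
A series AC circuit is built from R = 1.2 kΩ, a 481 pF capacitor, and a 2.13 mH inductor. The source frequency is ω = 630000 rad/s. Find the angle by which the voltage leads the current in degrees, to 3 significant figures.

X_L = ωL = 1340 Ω
X_C = 1/(ωC) = 3300 Ω
Net reactance X = X_L − X_C = -1960 Ω
Z = 1200 − j1960 Ω
|Z| = √(1200² + 1960²) = 2300 Ω
∠Z = arctan(-1960/1200) = -58.5°

-58.5°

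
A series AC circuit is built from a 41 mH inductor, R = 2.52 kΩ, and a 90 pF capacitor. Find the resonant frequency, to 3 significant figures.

ω₀ = 1/√(LC) = 1/√(0.041 × 9e-11) = 520600 rad/s
f₀ = ω₀/(2π) = 82.9 kHz

82.9 kHz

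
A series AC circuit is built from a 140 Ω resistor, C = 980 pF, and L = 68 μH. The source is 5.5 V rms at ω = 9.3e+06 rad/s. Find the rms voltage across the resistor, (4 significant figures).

X_L = ωL = 632.4 Ω
X_C = 1/(ωC) = 109.7 Ω
Net reactance X = X_L − X_C = 522.7 Ω
Z = 140.0 + j522.7 Ω
|Z| = √(140.0² + 522.7²) = 541.1 Ω
I = V/|Z| = 10.16 mA
V_R = I·|Z_R| = 0.01016 × 140.0 = 1.423 V

1.423 V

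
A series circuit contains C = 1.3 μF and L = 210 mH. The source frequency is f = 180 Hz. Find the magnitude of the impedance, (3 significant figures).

ω = 2πf = 1131 rad/s
X_L = ωL = 238 Ω
X_C = 1/(ωC) = 680 Ω
Net reactance X = X_L − X_C = -443 Ω
Z = − j443 Ω
|Z| = √(0² + 443²) = 443 Ω

443 Ω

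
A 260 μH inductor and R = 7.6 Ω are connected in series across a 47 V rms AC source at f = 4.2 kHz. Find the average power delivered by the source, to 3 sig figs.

ω = 2πf = 26390 rad/s
X_L = ωL = 6.86 Ω
Z = 7.60 + j6.86 Ω
|Z| = √(7.60² + 6.86²) = 10.2 Ω
∠Z = arctan(6.86/7.60) = 42.1°
I = V/|Z| = 4.59 A
P = VI cos φ = 47 × 4.59 × cos(42.1°) = 160 W

160 W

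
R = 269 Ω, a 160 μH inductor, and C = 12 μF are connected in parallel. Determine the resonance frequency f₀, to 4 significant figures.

ω₀ = 1/√(LC) = 1/√(0.00016 × 1.2e-05) = 22820 rad/s
f₀ = ω₀/(2π) = 3.632 kHz

3.632 kHz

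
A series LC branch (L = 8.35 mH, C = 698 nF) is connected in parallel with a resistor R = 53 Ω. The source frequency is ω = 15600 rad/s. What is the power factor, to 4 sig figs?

X_L = ωL = 130.3 Ω
X_C = 1/(ωC) = 91.84 Ω
Branch 1: Z₁ = R = 53.00 Ω
Branch 2 (series LC): Z₂ = j(X_L − X_C) = j38.42 Ω
Parallel: Z = Z₁Z₂/(Z₁+Z₂), |Z| = 31.11 Ω, ∠Z = 54.06°
cos φ = cos(54.06°) = 0.5869

0.5869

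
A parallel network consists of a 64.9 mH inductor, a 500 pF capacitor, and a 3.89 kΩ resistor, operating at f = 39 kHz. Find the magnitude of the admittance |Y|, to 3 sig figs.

ω = 2πf = 245000 rad/s
X_L = ωL = 15900 Ω
X_C = 1/(ωC) = 8160 Ω
Parallel: admittances add. Y = 1/R + 1/(jωL) + jωC
Y = (0.000257 + j5.96e-05) S
|Y| = 0.000264 S → |Z| = 1/|Y| = 3790 Ω, ∠Z = −∠Y = -13.1°

264 μS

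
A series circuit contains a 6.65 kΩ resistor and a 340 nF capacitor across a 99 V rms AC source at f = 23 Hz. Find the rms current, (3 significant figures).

ω = 2πf = 144.5 rad/s
X_C = 1/(ωC) = 20400 Ω
Z = 6650 − j20400 Ω
|Z| = √(6650² + 20400²) = 21400 Ω
I = V/|Z| = 99/21400 = 4.62 mA

4.62 mA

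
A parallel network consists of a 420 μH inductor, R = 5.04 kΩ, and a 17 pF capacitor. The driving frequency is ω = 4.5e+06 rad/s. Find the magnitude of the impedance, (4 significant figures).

2024 Ω

X_L = ωL = 1890 Ω
X_C = 1/(ωC) = 13070 Ω
Parallel: admittances add. Y = 1/R + 1/(jωL) + jωC
Y = (0.0001984 − j0.0004526) S
|Y| = 0.0004942 S → |Z| = 1/|Y| = 2024 Ω, ∠Z = −∠Y = 66.33°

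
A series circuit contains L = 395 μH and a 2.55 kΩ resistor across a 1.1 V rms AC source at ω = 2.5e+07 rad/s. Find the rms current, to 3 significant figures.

X_L = ωL = 9880 Ω
Z = 2550 + j9880 Ω
|Z| = √(2550² + 9880²) = 10200 Ω
I = V/|Z| = 1.1/10200 = 108 μA

108 μA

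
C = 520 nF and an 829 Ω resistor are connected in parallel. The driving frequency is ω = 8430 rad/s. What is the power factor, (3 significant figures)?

X_C = 1/(ωC) = 228 Ω
Parallel: admittances add. Y = 1/R + jωC
Y = (0.00121 + j0.00438) S
|Y| = 0.00455 S → |Z| = 1/|Y| = 220 Ω, ∠Z = −∠Y = -74.6°
cos φ = cos(-74.6°) = 0.265

0.265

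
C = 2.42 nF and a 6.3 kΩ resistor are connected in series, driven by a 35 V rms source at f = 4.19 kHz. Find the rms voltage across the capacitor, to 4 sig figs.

ω = 2πf = 26330 rad/s
X_C = 1/(ωC) = 15700 Ω
Z = 6300 − j15700 Ω
|Z| = √(6300² + 15700²) = 16910 Ω
I = V/|Z| = 2.069 mA
V_C = I·|Z_C| = 0.002069 × 15700 = 32.48 V

32.48 V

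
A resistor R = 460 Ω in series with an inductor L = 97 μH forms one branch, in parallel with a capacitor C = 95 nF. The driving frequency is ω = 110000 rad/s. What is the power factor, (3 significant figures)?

0.205

X_L = ωL = 10.7 Ω
X_C = 1/(ωC) = 95.7 Ω
Branch 1 (R+jX_L): Z₁ = 460 + j10.7 Ω, |Z₁| = 460 Ω
Branch 2 (−jX_C): Z₂ = −j95.7 Ω
Parallel: Z = Z₁Z₂/(Z₁+Z₂), |Z| = 94.1 Ω, ∠Z = -78.2°
cos φ = cos(-78.2°) = 0.205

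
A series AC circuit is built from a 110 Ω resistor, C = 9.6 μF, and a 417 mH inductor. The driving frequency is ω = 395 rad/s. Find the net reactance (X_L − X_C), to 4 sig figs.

-99.00 Ω

X_L = ωL = 164.7 Ω
X_C = 1/(ωC) = 263.7 Ω
X = 164.7 − 263.7 = -99.00 Ω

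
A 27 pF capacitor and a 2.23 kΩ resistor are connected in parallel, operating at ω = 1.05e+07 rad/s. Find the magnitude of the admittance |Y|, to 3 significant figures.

X_C = 1/(ωC) = 3530 Ω
Parallel: admittances add. Y = 1/R + jωC
Y = (0.000448 + j0.000284) S
|Y| = 0.000531 S → |Z| = 1/|Y| = 1880 Ω, ∠Z = −∠Y = -32.3°

531 μS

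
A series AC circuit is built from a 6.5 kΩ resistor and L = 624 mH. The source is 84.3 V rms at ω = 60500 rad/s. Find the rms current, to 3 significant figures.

X_L = ωL = 37800 Ω
Z = 6500 + j37800 Ω
|Z| = √(6500² + 37800²) = 38300 Ω
I = V/|Z| = 84.3/38300 = 2.20 mA

2.20 mA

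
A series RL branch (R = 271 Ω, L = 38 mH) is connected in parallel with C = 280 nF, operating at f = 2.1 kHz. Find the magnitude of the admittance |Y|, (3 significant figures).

2.31 mS

ω = 2πf = 13190 rad/s
X_L = ωL = 501 Ω
X_C = 1/(ωC) = 271 Ω
Branch 1 (R+jX_L): Z₁ = 271 + j501 Ω, |Z₁| = 570 Ω
Branch 2 (−jX_C): Z₂ = −j271 Ω
Parallel: Z = Z₁Z₂/(Z₁+Z₂), |Z| = 433 Ω, ∠Z = -68.8°
|Y| = 1/|Z| = 2.31 mS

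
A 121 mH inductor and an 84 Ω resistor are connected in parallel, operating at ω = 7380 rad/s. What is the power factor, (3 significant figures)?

X_L = ωL = 893 Ω
Parallel: admittances add. Y = 1/R + 1/(jωL)
Y = (0.0119 − j0.00112) S
|Y| = 0.0120 S → |Z| = 1/|Y| = 83.6 Ω, ∠Z = −∠Y = 5.37°
cos φ = cos(5.37°) = 0.996

0.996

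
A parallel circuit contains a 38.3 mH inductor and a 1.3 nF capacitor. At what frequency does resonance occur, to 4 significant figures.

ω₀ = 1/√(LC) = 1/√(0.0383 × 1.3e-09) = 141700 rad/s
f₀ = ω₀/(2π) = 22.56 kHz

22.56 kHz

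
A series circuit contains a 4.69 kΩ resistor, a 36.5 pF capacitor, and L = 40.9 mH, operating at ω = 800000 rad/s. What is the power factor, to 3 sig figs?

X_L = ωL = 32700 Ω
X_C = 1/(ωC) = 34200 Ω
Net reactance X = X_L − X_C = -1530 Ω
Z = 4690 − j1530 Ω
|Z| = √(4690² + 1530²) = 4930 Ω
∠Z = arctan(-1530/4690) = -18.0°
cos φ = cos(-18.0°) = 0.951

0.951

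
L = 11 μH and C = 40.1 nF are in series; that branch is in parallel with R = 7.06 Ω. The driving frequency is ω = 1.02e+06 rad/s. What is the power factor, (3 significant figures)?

0.882

X_L = ωL = 11.2 Ω
X_C = 1/(ωC) = 24.4 Ω
Branch 1: Z₁ = R = 7.06 Ω
Branch 2 (series LC): Z₂ = j(X_L − X_C) = −j13.2 Ω
Parallel: Z = Z₁Z₂/(Z₁+Z₂), |Z| = 6.23 Ω, ∠Z = -28.1°
cos φ = cos(-28.1°) = 0.882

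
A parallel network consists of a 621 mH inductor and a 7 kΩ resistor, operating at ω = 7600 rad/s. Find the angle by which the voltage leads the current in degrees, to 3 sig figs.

56.0°

X_L = ωL = 4720 Ω
Parallel: admittances add. Y = 1/R + 1/(jωL)
Y = (0.000143 − j0.000212) S
|Y| = 0.000256 S → |Z| = 1/|Y| = 3910 Ω, ∠Z = −∠Y = 56.0°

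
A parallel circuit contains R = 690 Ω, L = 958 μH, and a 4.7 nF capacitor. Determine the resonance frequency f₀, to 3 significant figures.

75.0 kHz

ω₀ = 1/√(LC) = 1/√(0.000958 × 4.7e-09) = 471300 rad/s
f₀ = ω₀/(2π) = 75.0 kHz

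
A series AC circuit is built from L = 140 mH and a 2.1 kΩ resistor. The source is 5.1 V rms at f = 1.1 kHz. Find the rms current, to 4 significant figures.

2.206 mA

ω = 2πf = 6912 rad/s
X_L = ωL = 967.6 Ω
Z = 2100 + j967.6 Ω
|Z| = √(2100² + 967.6²) = 2312 Ω
I = V/|Z| = 5.1/2312 = 2.206 mA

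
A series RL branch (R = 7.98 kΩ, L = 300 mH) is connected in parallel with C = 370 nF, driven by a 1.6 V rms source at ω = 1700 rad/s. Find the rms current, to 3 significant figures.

X_L = ωL = 510 Ω
X_C = 1/(ωC) = 1590 Ω
Branch 1 (R+jX_L): Z₁ = 7980 + j510 Ω, |Z₁| = 8000 Ω
Branch 2 (−jX_C): Z₂ = −j1590 Ω
Parallel: Z = Z₁Z₂/(Z₁+Z₂), |Z| = 1580 Ω, ∠Z = -78.6°
I = V/|Z| = 1.6/1580 = 1.01 mA

1.01 mA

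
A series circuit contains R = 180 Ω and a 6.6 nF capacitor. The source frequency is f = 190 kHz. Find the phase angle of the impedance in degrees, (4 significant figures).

ω = 2πf = 1.194e+06 rad/s
X_C = 1/(ωC) = 126.9 Ω
Z = 180.0 − j126.9 Ω
|Z| = √(180.0² + 126.9²) = 220.2 Ω
∠Z = arctan(-126.9/180.0) = -35.19°

-35.19°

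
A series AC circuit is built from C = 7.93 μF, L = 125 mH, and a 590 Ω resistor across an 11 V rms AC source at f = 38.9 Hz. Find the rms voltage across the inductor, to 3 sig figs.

ω = 2πf = 244.4 rad/s
X_L = ωL = 30.6 Ω
X_C = 1/(ωC) = 516 Ω
Net reactance X = X_L − X_C = -485 Ω
Z = 590 − j485 Ω
|Z| = √(590² + 485²) = 764 Ω
I = V/|Z| = 14.4 mA
V_L = I·|Z_L| = 0.0144 × 30.6 = 0.440 V

0.440 V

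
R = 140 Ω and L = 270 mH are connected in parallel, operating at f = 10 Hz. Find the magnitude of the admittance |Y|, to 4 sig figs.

59.38 mS

ω = 2πf = 62.83 rad/s
X_L = ωL = 16.96 Ω
Parallel: admittances add. Y = 1/R + 1/(jωL)
Y = (0.007143 − j0.05895) S
|Y| = 0.05938 S → |Z| = 1/|Y| = 16.84 Ω, ∠Z = −∠Y = 83.09°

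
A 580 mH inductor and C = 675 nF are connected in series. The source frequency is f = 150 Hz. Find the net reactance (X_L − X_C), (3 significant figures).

-1030 Ω

ω = 2πf = 942.5 rad/s
X_L = ωL = 547 Ω
X_C = 1/(ωC) = 1570 Ω
X = 547 − 1570 = -1030 Ω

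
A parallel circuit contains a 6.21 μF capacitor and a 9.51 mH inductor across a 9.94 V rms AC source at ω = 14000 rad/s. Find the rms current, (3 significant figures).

790 mA

X_L = ωL = 133 Ω
X_C = 1/(ωC) = 11.5 Ω
Parallel: admittances add. Y = 1/(jωL) + jωC
Y = (0 + j0.0794) S
|Y| = 0.0794 S → |Z| = 1/|Y| = 12.6 Ω, ∠Z = −∠Y = -90.0°
I = V/|Z| = 9.94/12.6 = 790 mA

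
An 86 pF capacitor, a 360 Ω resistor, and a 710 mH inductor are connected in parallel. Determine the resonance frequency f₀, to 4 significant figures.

ω₀ = 1/√(LC) = 1/√(0.71 × 8.6e-11) = 128000 rad/s
f₀ = ω₀/(2π) = 20.37 kHz

20.37 kHz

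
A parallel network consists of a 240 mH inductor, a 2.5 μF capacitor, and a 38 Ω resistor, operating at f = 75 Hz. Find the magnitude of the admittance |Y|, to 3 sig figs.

ω = 2πf = 471.2 rad/s
X_L = ωL = 113 Ω
X_C = 1/(ωC) = 849 Ω
Parallel: admittances add. Y = 1/R + 1/(jωL) + jωC
Y = (0.0263 − j0.00766) S
|Y| = 0.0274 S → |Z| = 1/|Y| = 36.5 Ω, ∠Z = −∠Y = 16.2°

27.4 mS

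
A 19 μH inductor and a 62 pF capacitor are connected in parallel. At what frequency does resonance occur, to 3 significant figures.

ω₀ = 1/√(LC) = 1/√(1.9e-05 × 6.2e-11) = 2.914e+07 rad/s
f₀ = ω₀/(2π) = 4.64 MHz

4.64 MHz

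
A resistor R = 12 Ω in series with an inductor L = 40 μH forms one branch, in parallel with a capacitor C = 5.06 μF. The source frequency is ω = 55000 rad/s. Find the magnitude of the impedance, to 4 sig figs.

X_L = ωL = 2.200 Ω
X_C = 1/(ωC) = 3.593 Ω
Branch 1 (R+jX_L): Z₁ = 12.00 + j2.200 Ω, |Z₁| = 12.20 Ω
Branch 2 (−jX_C): Z₂ = −j3.593 Ω
Parallel: Z = Z₁Z₂/(Z₁+Z₂), |Z| = 3.629 Ω, ∠Z = -72.99°

3.629 Ω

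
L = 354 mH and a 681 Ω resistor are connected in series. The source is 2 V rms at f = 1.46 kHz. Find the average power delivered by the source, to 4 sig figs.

ω = 2πf = 9173 rad/s
X_L = ωL = 3247 Ω
Z = 681.0 + j3247 Ω
|Z| = √(681.0² + 3247²) = 3318 Ω
∠Z = arctan(3247/681.0) = 78.16°
I = V/|Z| = 602.8 μA
P = VI cos φ = 2 × 0.0006028 × cos(78.16°) = 247.4 μW

247.4 μW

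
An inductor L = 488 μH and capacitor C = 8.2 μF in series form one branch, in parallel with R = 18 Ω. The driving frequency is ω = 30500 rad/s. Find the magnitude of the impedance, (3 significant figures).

9.31 Ω

X_L = ωL = 14.9 Ω
X_C = 1/(ωC) = 4.00 Ω
Branch 1: Z₁ = R = 18.0 Ω
Branch 2 (series LC): Z₂ = j(X_L − X_C) = j10.9 Ω
Parallel: Z = Z₁Z₂/(Z₁+Z₂), |Z| = 9.31 Ω, ∠Z = 58.8°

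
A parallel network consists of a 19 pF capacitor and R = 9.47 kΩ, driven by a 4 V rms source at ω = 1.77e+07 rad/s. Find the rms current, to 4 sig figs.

1.410 mA

X_C = 1/(ωC) = 2974 Ω
Parallel: admittances add. Y = 1/R + jωC
Y = (0.0001056 + j0.0003363) S
|Y| = 0.0003525 S → |Z| = 1/|Y| = 2837 Ω, ∠Z = −∠Y = -72.57°
I = V/|Z| = 4/2837 = 1.410 mA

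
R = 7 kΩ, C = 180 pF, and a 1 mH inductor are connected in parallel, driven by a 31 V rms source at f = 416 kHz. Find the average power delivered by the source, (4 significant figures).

ω = 2πf = 2.614e+06 rad/s
X_L = ωL = 2614 Ω
X_C = 1/(ωC) = 2125 Ω
Parallel: admittances add. Y = 1/R + 1/(jωL) + jωC
Y = (0.0001429 + j8.79e-05) S
|Y| = 0.0001677 S → |Z| = 1/|Y| = 5962 Ω, ∠Z = −∠Y = -31.60°
I = V/|Z| = 5.200 mA
P = VI cos φ = 31 × 0.005200 × cos(-31.60°) = 137.3 mW

137.3 mW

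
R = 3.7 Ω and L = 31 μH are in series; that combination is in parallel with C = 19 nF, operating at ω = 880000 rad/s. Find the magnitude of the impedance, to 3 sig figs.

50.3 Ω

X_L = ωL = 27.3 Ω
X_C = 1/(ωC) = 59.8 Ω
Branch 1 (R+jX_L): Z₁ = 3.70 + j27.3 Ω, |Z₁| = 27.5 Ω
Branch 2 (−jX_C): Z₂ = −j59.8 Ω
Parallel: Z = Z₁Z₂/(Z₁+Z₂), |Z| = 50.3 Ω, ∠Z = 75.8°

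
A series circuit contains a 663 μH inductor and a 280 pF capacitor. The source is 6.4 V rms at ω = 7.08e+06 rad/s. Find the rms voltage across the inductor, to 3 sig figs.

X_L = ωL = 4690 Ω
X_C = 1/(ωC) = 504 Ω
Net reactance X = X_L − X_C = 4190 Ω
Z = j4190 Ω
|Z| = √(0² + 4190²) = 4190 Ω
I = V/|Z| = 1.53 mA
V_L = I·|Z_L| = 0.00153 × 4690 = 7.17 V

7.17 V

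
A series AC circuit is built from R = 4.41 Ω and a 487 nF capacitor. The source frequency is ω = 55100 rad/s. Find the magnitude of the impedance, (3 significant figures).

37.5 Ω

X_C = 1/(ωC) = 37.3 Ω
Z = 4.41 − j37.3 Ω
|Z| = √(4.41² + 37.3²) = 37.5 Ω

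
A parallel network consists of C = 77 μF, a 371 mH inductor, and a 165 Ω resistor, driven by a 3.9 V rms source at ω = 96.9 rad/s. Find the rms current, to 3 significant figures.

82.8 mA

X_L = ωL = 35.9 Ω
X_C = 1/(ωC) = 134 Ω
Parallel: admittances add. Y = 1/R + 1/(jωL) + jωC
Y = (0.00606 − j0.0204) S
|Y| = 0.0212 S → |Z| = 1/|Y| = 47.1 Ω, ∠Z = −∠Y = 73.4°
I = V/|Z| = 3.9/47.1 = 82.8 mA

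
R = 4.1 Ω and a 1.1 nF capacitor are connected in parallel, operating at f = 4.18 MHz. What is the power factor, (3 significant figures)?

0.993

ω = 2πf = 2.626e+07 rad/s
X_C = 1/(ωC) = 34.6 Ω
Parallel: admittances add. Y = 1/R + jωC
Y = (0.244 + j0.0289) S
|Y| = 0.246 S → |Z| = 1/|Y| = 4.07 Ω, ∠Z = −∠Y = -6.76°
cos φ = cos(-6.76°) = 0.993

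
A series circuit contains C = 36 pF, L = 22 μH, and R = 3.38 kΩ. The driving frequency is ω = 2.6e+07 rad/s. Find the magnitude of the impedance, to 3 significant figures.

X_L = ωL = 572 Ω
X_C = 1/(ωC) = 1070 Ω
Net reactance X = X_L − X_C = -496 Ω
Z = 3380 − j496 Ω
|Z| = √(3380² + 496²) = 3420 Ω

3420 Ω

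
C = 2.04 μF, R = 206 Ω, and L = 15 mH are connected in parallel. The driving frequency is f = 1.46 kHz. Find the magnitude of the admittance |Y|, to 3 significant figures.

12.4 mS

ω = 2πf = 9173 rad/s
X_L = ωL = 138 Ω
X_C = 1/(ωC) = 53.4 Ω
Parallel: admittances add. Y = 1/R + 1/(jωL) + jωC
Y = (0.00485 + j0.0114) S
|Y| = 0.0124 S → |Z| = 1/|Y| = 80.4 Ω, ∠Z = −∠Y = -67.0°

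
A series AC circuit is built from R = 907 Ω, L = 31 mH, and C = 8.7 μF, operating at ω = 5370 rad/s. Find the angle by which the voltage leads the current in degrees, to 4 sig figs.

X_L = ωL = 166.5 Ω
X_C = 1/(ωC) = 21.40 Ω
Net reactance X = X_L − X_C = 145.1 Ω
Z = 907.0 + j145.1 Ω
|Z| = √(907.0² + 145.1²) = 918.5 Ω
∠Z = arctan(145.1/907.0) = 9.087°

9.087°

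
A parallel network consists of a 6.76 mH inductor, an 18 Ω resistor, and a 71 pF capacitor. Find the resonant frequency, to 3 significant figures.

230 kHz

ω₀ = 1/√(LC) = 1/√(0.00676 × 7.1e-11) = 1.443e+06 rad/s
f₀ = ω₀/(2π) = 230 kHz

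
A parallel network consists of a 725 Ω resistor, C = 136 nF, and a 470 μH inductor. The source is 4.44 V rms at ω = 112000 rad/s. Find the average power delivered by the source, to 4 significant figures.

27.19 mW

X_L = ωL = 52.64 Ω
X_C = 1/(ωC) = 65.65 Ω
Parallel: admittances add. Y = 1/R + 1/(jωL) + jωC
Y = (0.001379 − j0.003765) S
|Y| = 0.004010 S → |Z| = 1/|Y| = 249.4 Ω, ∠Z = −∠Y = 69.88°
I = V/|Z| = 17.80 mA
P = VI cos φ = 4.44 × 0.01780 × cos(69.88°) = 27.19 mW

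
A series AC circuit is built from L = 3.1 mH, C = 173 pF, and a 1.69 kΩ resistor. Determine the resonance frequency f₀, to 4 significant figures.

ω₀ = 1/√(LC) = 1/√(0.0031 × 1.73e-10) = 1.366e+06 rad/s
f₀ = ω₀/(2π) = 217.3 kHz

217.3 kHz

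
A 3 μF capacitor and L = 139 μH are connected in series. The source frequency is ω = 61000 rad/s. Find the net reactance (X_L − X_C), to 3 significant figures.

X_L = ωL = 8.48 Ω
X_C = 1/(ωC) = 5.46 Ω
X = 8.48 − 5.46 = 3.01 Ω

3.01 Ω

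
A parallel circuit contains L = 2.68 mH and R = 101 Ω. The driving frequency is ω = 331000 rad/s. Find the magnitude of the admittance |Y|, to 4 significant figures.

9.965 mS

X_L = ωL = 887.1 Ω
Parallel: admittances add. Y = 1/R + 1/(jωL)
Y = (0.009901 − j0.001127) S
|Y| = 0.009965 S → |Z| = 1/|Y| = 100.4 Ω, ∠Z = −∠Y = 6.496°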